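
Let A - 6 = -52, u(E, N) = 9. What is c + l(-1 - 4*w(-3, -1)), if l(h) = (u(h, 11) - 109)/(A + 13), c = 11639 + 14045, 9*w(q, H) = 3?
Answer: 847672/33 ≈ 25687.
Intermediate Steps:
w(q, H) = ⅓ (w(q, H) = (⅑)*3 = ⅓)
c = 25684
A = -46 (A = 6 - 52 = -46)
l(h) = 100/33 (l(h) = (9 - 109)/(-46 + 13) = -100/(-33) = -100*(-1/33) = 100/33)
c + l(-1 - 4*w(-3, -1)) = 25684 + 100/33 = 847672/33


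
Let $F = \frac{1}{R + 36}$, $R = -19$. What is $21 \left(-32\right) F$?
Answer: $- \frac{672}{17} \approx -39.529$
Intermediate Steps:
$F = \frac{1}{17}$ ($F = \frac{1}{-19 + 36} = \frac{1}{17} \approx 0.058824$)
$21 \left(-32\right) F = 21 \left(-32\right) \frac{1}{17} = \left(-672\right) \frac{1}{17} = - \frac{672}{17}$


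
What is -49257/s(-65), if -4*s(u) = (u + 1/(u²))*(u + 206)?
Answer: -69370275/3226832 ≈ -21.498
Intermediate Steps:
s(u) = -(206 + u)*(u + u⁻²)/4 (s(u) = -(u + 1/(u²))*(u + 206)/4 = -(u + u⁻²)*(206 + u)/4 = -(206 + u)*(u + u⁻²)/4)
-49257/s(-65) = -49257*16900/(-206 - 1*(-65) + (-65)³*(-206 - 1*(-65))) = -49257*16900/(-206 + 65 - 274625*(-206 + 65)) = -49257*16900/(-206 + 65 - 274625*(-141)) = -49257*16900/(-206 + 65 + 38722125) = -49257/((¼)*(1/4225)*38721984) = -49257/9680496/4225 = -49257*4225/9680496 = -69370275/3226832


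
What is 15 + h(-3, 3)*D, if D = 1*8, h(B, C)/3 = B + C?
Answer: 15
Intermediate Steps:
h(B, C) = 3*B + 3*C (h(B, C) = 3*(B + C) = 3*B + 3*C)
D = 8
15 + h(-3, 3)*D = 15 + (3*(-3) + 3*3)*8 = 15 + (-9 + 9)*8 = 15 + 0*8 = 15 + 0 = 15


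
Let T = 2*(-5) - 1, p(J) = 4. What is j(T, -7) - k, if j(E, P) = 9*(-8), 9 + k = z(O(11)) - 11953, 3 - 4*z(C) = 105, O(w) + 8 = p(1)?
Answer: 23831/2 ≈ 11916.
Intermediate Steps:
O(w) = -4 (O(w) = -8 + 4 = -4)
z(C) = -51/2 (z(C) = 3/4 - 1/4*105 = 3/4 - 105/4 = -51/2)
k = -23975/2 (k = -9 + (-51/2 - 11953) = -9 - 23957/2 = -23975/2 ≈ -11988.)
T = -11 (T = -10 - 1 = -11)
j(E, P) = -72
j(T, -7) - k = -72 - 1*(-23975/2) = -72 + 23975/2 = 23831/2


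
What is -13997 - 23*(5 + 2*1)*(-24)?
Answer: -10133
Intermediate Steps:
-13997 - 23*(5 + 2*1)*(-24) = -13997 - 23*(5 + 2)*(-24) = -13997 - 23*7*(-24) = -13997 - 161*(-24) = -13997 - 1*(-3864) = -13997 + 3864 = -10133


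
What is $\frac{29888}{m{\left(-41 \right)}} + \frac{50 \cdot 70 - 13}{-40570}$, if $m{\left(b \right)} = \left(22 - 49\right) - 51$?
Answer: $- \frac{606414073}{1582230} \approx -383.27$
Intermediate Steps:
$m{\left(b \right)} = -78$ ($m{\left(b \right)} = -27 - 51 = -78$)
$\frac{29888}{m{\left(-41 \right)}} + \frac{50 \cdot 70 - 13}{-40570} = \frac{29888}{-78} + \frac{50 \cdot 70 - 13}{-40570} = 29888 \left(- \frac{1}{78}\right) + \left(3500 - 13\right) \left(- \frac{1}{40570}\right) = - \frac{14944}{39} + 3487 \left(- \frac{1}{40570}\right) = - \frac{14944}{39} - \frac{3487}{40570} = - \frac{606414073}{1582230}$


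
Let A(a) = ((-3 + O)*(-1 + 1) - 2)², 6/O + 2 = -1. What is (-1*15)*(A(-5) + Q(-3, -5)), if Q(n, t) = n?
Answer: -15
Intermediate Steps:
O = -2 (O = 6/(-2 - 1) = 6/(-3) = 6*(-⅓) = -2)
A(a) = 4 (A(a) = ((-3 - 2)*(-1 + 1) - 2)² = (-5*0 - 2)² = (0 - 2)² = (-2)² = 4)
(-1*15)*(A(-5) + Q(-3, -5)) = (-1*15)*(4 - 3) = -15*1 = -15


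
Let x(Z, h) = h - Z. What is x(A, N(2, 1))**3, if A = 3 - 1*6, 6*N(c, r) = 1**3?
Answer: 6859/216 ≈ 31.755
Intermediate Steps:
N(c, r) = 1/6 (N(c, r) = (1/6)*1**3 = (1/6)*1 = 1/6)
A = -3 (A = 3 - 6 = -3)
x(A, N(2, 1))**3 = (1/6 - 1*(-3))**3 = (1/6 + 3)**3 = (19/6)**3 = 6859/216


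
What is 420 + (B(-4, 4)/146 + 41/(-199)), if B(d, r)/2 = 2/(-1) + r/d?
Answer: 6097750/14527 ≈ 419.75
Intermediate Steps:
B(d, r) = -4 + 2*r/d (B(d, r) = 2*(2/(-1) + r/d) = 2*(2*(-1) + r/d) = 2*(-2 + r/d) = -4 + 2*r/d)
420 + (B(-4, 4)/146 + 41/(-199)) = 420 + ((-4 + 2*4/(-4))/146 + 41/(-199)) = 420 + ((-4 + 2*4*(-¼))*(1/146) + 41*(-1/199)) = 420 + ((-4 - 2)*(1/146) - 41/199) = 420 + (-6*1/146 - 41/199) = 420 + (-3/73 - 41/199) = 420 - 3590/14527 = 6097750/14527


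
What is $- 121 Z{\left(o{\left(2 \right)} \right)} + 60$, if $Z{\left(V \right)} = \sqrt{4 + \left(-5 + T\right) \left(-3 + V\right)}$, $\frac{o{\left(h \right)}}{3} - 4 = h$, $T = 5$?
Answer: $-182$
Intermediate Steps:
$o{\left(h \right)} = 12 + 3 h$
$Z{\left(V \right)} = 2$ ($Z{\left(V \right)} = \sqrt{4 + \left(-5 + 5\right) \left(-3 + V\right)} = \sqrt{4 + 0 \left(-3 + V\right)} = \sqrt{4 + 0} = \sqrt{4} = 2$)
$- 121 Z{\left(o{\left(2 \right)} \right)} + 60 = \left(-121\right) 2 + 60 = -242 + 60 = -182$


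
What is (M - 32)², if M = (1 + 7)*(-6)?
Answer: 6400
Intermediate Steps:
M = -48 (M = 8*(-6) = -48)
(M - 32)² = (-48 - 32)² = (-80)² = 6400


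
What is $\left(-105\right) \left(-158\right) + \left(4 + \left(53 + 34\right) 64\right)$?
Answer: $22162$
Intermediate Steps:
$\left(-105\right) \left(-158\right) + \left(4 + \left(53 + 34\right) 64\right) = 16590 + \left(4 + 87 \cdot 64\right) = 16590 + \left(4 + 5568\right) = 16590 + 5572 = 22162$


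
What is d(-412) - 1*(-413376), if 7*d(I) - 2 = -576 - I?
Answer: 2893470/7 ≈ 4.1335e+5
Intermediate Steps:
d(I) = -82 - I/7 (d(I) = 2/7 + (-576 - I)/7 = 2/7 + (-576/7 - I/7) = -82 - I/7)
d(-412) - 1*(-413376) = (-82 - ⅐*(-412)) - 1*(-413376) = (-82 + 412/7) + 413376 = -162/7 + 413376 = 2893470/7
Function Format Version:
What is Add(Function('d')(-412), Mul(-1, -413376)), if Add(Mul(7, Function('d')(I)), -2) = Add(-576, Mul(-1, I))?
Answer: Rational(2893470, 7) ≈ 4.1335e+5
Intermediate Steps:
Function('d')(I) = Add(-82, Mul(Rational(-1, 7), I)) (Function('d')(I) = Add(Rational(2, 7), Mul(Rational(1, 7), Add(-576, Mul(-1, I)))) = Add(Rational(2, 7), Add(Rational(-576, 7), Mul(Rational(-1, 7), I))) = Add(-82, Mul(Rational(-1, 7), I)))
Add(Function('d')(-412), Mul(-1, -413376)) = Add(Add(-82, Mul(Rational(-1, 7), -412)), Mul(-1, -413376)) = Add(Add(-82, Rational(412, 7)), 413376) = Add(Rational(-162, 7), 413376) = Rational(2893470, 7)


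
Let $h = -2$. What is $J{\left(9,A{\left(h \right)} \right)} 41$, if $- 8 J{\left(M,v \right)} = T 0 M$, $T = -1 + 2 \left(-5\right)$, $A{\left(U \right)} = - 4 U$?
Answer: $0$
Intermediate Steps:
$T = -11$ ($T = -1 - 10 = -11$)
$J{\left(M,v \right)} = 0$ ($J{\left(M,v \right)} = - \frac{\left(-11\right) 0 M}{8} = - \frac{0 M}{8} = \left(- \frac{1}{8}\right) 0 = 0$)
$J{\left(9,A{\left(h \right)} \right)} 41 = 0 \cdot 41 = 0$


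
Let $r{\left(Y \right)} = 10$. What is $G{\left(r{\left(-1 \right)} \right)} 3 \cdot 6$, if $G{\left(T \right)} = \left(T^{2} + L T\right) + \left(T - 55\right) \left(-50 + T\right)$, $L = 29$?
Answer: $39420$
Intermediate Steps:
$G{\left(T \right)} = T^{2} + 29 T + \left(-55 + T\right) \left(-50 + T\right)$ ($G{\left(T \right)} = \left(T^{2} + 29 T\right) + \left(T - 55\right) \left(-50 + T\right) = \left(T^{2} + 29 T\right) + \left(-55 + T\right) \left(-50 + T\right) = T^{2} + 29 T + \left(-55 + T\right) \left(-50 + T\right)$)
$G{\left(r{\left(-1 \right)} \right)} 3 \cdot 6 = \left(2750 - 760 + 2 \cdot 10^{2}\right) 3 \cdot 6 = \left(2750 - 760 + 2 \cdot 100\right) 18 = \left(2750 - 760 + 200\right) 18 = 2190 \cdot 18 = 39420$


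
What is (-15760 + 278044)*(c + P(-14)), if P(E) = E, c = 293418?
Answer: 76955174736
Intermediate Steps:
(-15760 + 278044)*(c + P(-14)) = (-15760 + 278044)*(293418 - 14) = 262284*293404 = 76955174736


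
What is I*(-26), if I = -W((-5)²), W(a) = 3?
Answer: 78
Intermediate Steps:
I = -3 (I = -1*3 = -3)
I*(-26) = -3*(-26) = 78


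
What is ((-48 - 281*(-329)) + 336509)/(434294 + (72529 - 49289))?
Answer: 214455/228767 ≈ 0.93744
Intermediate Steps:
((-48 - 281*(-329)) + 336509)/(434294 + (72529 - 49289)) = ((-48 + 92449) + 336509)/(434294 + 23240) = (92401 + 336509)/457534 = 428910*(1/457534) = 214455/228767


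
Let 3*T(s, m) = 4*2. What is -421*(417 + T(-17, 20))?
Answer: -530039/3 ≈ -1.7668e+5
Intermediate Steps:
T(s, m) = 8/3 (T(s, m) = (4*2)/3 = (⅓)*8 = 8/3)
-421*(417 + T(-17, 20)) = -421*(417 + 8/3) = -421*1259/3 = -530039/3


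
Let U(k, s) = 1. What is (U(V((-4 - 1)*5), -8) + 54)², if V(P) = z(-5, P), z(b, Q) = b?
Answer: 3025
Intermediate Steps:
V(P) = -5
(U(V((-4 - 1)*5), -8) + 54)² = (1 + 54)² = 55² = 3025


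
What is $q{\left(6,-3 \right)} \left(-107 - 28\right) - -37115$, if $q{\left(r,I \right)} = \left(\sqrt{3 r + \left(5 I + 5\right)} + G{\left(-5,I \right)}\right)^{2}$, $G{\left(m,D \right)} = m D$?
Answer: $5660 - 8100 \sqrt{2} \approx -5795.1$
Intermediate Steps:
$G{\left(m,D \right)} = D m$
$q{\left(r,I \right)} = \left(\sqrt{5 + 3 r + 5 I} - 5 I\right)^{2}$ ($q{\left(r,I \right)} = \left(\sqrt{3 r + \left(5 I + 5\right)} + I \left(-5\right)\right)^{2} = \left(\sqrt{3 r + \left(5 + 5 I\right)} - 5 I\right)^{2} = \left(\sqrt{5 + 3 r + 5 I} - 5 I\right)^{2}$)
$q{\left(6,-3 \right)} \left(-107 - 28\right) - -37115 = \left(\sqrt{5 + 3 \cdot 6 + 5 \left(-3\right)} - -15\right)^{2} \left(-107 - 28\right) - -37115 = \left(\sqrt{5 + 18 - 15} + 15\right)^{2} \left(-135\right) + 37115 = \left(\sqrt{8} + 15\right)^{2} \left(-135\right) + 37115 = \left(2 \sqrt{2} + 15\right)^{2} \left(-135\right) + 37115 = \left(15 + 2 \sqrt{2}\right)^{2} \left(-135\right) + 37115 = - 135 \left(15 + 2 \sqrt{2}\right)^{2} + 37115 = 37115 - 135 \left(15 + 2 \sqrt{2}\right)^{2}$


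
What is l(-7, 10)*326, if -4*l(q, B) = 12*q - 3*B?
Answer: 9291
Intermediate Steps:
l(q, B) = -3*q + 3*B/4 (l(q, B) = -(12*q - 3*B)/4 = -(-3*B + 12*q)/4 = -3*q + 3*B/4)
l(-7, 10)*326 = (-3*(-7) + (3/4)*10)*326 = (21 + 15/2)*326 = (57/2)*326 = 9291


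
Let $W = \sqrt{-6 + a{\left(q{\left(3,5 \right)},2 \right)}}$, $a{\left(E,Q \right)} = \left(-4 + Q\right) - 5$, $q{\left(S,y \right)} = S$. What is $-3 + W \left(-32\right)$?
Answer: $-3 - 32 i \sqrt{13} \approx -3.0 - 115.38 i$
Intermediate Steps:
$a{\left(E,Q \right)} = -9 + Q$
$W = i \sqrt{13}$ ($W = \sqrt{-6 + \left(-9 + 2\right)} = \sqrt{-6 - 7} = \sqrt{-13} = i \sqrt{13} \approx 3.6056 i$)
$-3 + W \left(-32\right) = -3 + i \sqrt{13} \left(-32\right) = -3 - 32 i \sqrt{13}$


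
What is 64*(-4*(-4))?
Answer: 1024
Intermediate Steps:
64*(-4*(-4)) = 64*16 = 1024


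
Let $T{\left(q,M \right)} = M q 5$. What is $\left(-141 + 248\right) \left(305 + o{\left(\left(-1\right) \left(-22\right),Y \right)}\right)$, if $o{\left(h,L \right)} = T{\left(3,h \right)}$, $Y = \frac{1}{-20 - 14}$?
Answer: $67945$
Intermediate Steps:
$T{\left(q,M \right)} = 5 M q$
$Y = - \frac{1}{34}$ ($Y = \frac{1}{-34} = - \frac{1}{34} \approx -0.029412$)
$o{\left(h,L \right)} = 15 h$ ($o{\left(h,L \right)} = 5 h 3 = 15 h$)
$\left(-141 + 248\right) \left(305 + o{\left(\left(-1\right) \left(-22\right),Y \right)}\right) = \left(-141 + 248\right) \left(305 + 15 \left(\left(-1\right) \left(-22\right)\right)\right) = 107 \left(305 + 15 \cdot 22\right) = 107 \left(305 + 330\right) = 107 \cdot 635 = 67945$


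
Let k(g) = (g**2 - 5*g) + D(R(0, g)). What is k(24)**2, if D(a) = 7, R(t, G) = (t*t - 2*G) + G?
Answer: 214369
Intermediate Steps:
R(t, G) = t**2 - G (R(t, G) = (t**2 - 2*G) + G = t**2 - G)
k(g) = 7 + g**2 - 5*g (k(g) = (g**2 - 5*g) + 7 = 7 + g**2 - 5*g)
k(24)**2 = (7 + 24**2 - 5*24)**2 = (7 + 576 - 120)**2 = 463**2 = 214369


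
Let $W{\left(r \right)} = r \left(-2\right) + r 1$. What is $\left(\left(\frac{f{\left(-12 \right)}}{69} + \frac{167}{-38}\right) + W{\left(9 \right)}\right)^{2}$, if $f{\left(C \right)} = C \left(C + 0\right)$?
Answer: $\frac{97673689}{763876} \approx 127.87$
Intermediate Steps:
$f{\left(C \right)} = C^{2}$ ($f{\left(C \right)} = C C = C^{2}$)
$W{\left(r \right)} = - r$ ($W{\left(r \right)} = - 2 r + r = - r$)
$\left(\left(\frac{f{\left(-12 \right)}}{69} + \frac{167}{-38}\right) + W{\left(9 \right)}\right)^{2} = \left(\left(\frac{\left(-12\right)^{2}}{69} + \frac{167}{-38}\right) - 9\right)^{2} = \left(\left(144 \cdot \frac{1}{69} + 167 \left(- \frac{1}{38}\right)\right) - 9\right)^{2} = \left(\left(\frac{48}{23} - \frac{167}{38}\right) - 9\right)^{2} = \left(- \frac{2017}{874} - 9\right)^{2} = \left(- \frac{9883}{874}\right)^{2} = \frac{97673689}{763876}$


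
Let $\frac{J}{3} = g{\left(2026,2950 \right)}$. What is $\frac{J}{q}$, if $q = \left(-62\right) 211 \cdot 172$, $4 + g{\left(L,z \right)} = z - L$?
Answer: $- \frac{345}{281263} \approx -0.0012266$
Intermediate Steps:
$g{\left(L,z \right)} = -4 + z - L$ ($g{\left(L,z \right)} = -4 - \left(L - z\right) = -4 + z - L$)
$J = 2760$ ($J = 3 \left(-4 + 2950 - 2026\right) = 3 \cdot 920 = 2760$)
$q = -2250104$ ($q = \left(-13082\right) 172 = -2250104$)
$\frac{J}{q} = \frac{2760}{-2250104} = 2760 \left(- \frac{1}{2250104}\right) = - \frac{345}{281263}$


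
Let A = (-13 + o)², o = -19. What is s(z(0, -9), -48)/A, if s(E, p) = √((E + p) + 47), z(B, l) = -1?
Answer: I*√2/1024 ≈ 0.0013811*I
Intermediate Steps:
s(E, p) = √(47 + E + p)
A = 1024 (A = (-13 - 19)² = (-32)² = 1024)
s(z(0, -9), -48)/A = √(47 - 1 - 48)/1024 = √(-2)*(1/1024) = (I*√2)*(1/1024) = I*√2/1024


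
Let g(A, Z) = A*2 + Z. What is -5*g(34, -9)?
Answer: -295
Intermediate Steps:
g(A, Z) = Z + 2*A (g(A, Z) = 2*A + Z = Z + 2*A)
-5*g(34, -9) = -5*(-9 + 2*34) = -5*(-9 + 68) = -5*59 = -295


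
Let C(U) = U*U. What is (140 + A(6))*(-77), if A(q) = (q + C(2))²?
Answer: -18480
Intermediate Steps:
C(U) = U²
A(q) = (4 + q)² (A(q) = (q + 2²)² = (q + 4)² = (4 + q)²)
(140 + A(6))*(-77) = (140 + (4 + 6)²)*(-77) = (140 + 10²)*(-77) = (140 + 100)*(-77) = 240*(-77) = -18480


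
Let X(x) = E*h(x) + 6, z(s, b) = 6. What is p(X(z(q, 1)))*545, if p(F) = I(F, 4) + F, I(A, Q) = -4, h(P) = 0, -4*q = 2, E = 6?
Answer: 1090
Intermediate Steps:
q = -½ (q = -¼*2 = -½ ≈ -0.50000)
X(x) = 6 (X(x) = 6*0 + 6 = 0 + 6 = 6)
p(F) = -4 + F
p(X(z(q, 1)))*545 = (-4 + 6)*545 = 2*545 = 1090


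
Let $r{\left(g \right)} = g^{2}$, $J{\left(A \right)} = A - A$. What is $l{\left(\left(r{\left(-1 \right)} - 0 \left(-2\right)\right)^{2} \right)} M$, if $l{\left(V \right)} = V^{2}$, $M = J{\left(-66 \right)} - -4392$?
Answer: $4392$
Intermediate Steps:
$J{\left(A \right)} = 0$
$M = 4392$ ($M = 0 - -4392 = 0 + 4392 = 4392$)
$l{\left(\left(r{\left(-1 \right)} - 0 \left(-2\right)\right)^{2} \right)} M = \left(\left(\left(-1\right)^{2} - 0 \left(-2\right)\right)^{2}\right)^{2} \cdot 4392 = \left(\left(1 - 0\right)^{2}\right)^{2} \cdot 4392 = \left(\left(1 + 0\right)^{2}\right)^{2} \cdot 4392 = \left(1^{2}\right)^{2} \cdot 4392 = 1^{2} \cdot 4392 = 1 \cdot 4392 = 4392$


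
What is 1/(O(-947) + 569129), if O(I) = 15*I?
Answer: 1/554924 ≈ 1.8020e-6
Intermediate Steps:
1/(O(-947) + 569129) = 1/(15*(-947) + 569129) = 1/(-14205 + 569129) = 1/554924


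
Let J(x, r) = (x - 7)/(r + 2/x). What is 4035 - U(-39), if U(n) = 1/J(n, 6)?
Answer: 3619511/897 ≈ 4035.1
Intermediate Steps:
J(x, r) = (-7 + x)/(r + 2/x)
U(n) = (2 + 6*n)/(n*(-7 + n)) (U(n) = 1/(n*(-7 + n)/(2 + 6*n)) = (2 + 6*n)/(n*(-7 + n)))
4035 - U(-39) = 4035 - 2*(1 + 3*(-39))/((-39)*(-7 - 39)) = 4035 - 2*(-1)*(1 - 117)/(39*(-46)) = 4035 - 2*(-1)*(-1)*(-116)/(39*46) = 4035 - 1*(-116/897) = 4035 + 116/897 = 3619511/897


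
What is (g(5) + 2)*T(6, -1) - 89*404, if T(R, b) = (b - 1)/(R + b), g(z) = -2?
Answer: -35956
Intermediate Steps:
T(R, b) = (-1 + b)/(R + b)
(g(5) + 2)*T(6, -1) - 89*404 = (-2 + 2)*((-1 - 1)/(6 - 1)) - 89*404 = 0*(-2/5) - 35956 = 0*((⅕)*(-2)) - 35956 = 0*(-⅖) - 35956 = 0 - 35956 = -35956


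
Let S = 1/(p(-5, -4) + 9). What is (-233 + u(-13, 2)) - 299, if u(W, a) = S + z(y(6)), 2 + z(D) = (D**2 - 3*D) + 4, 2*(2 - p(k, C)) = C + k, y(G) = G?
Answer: -15870/31 ≈ -511.94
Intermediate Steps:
p(k, C) = 2 - C/2 - k/2 (p(k, C) = 2 - (C + k)/2 = 2 + (-C/2 - k/2) = 2 - C/2 - k/2)
z(D) = 2 + D**2 - 3*D (z(D) = -2 + ((D**2 - 3*D) + 4) = -2 + (4 + D**2 - 3*D) = 2 + D**2 - 3*D)
S = 2/31 (S = 1/((2 - 1/2*(-4) - 1/2*(-5)) + 9) = 1/((2 + 2 + 5/2) + 9) = 1/(13/2 + 9) = 1/(31/2) = 2/31 ≈ 0.064516)
u(W, a) = 622/31 (u(W, a) = 2/31 + (2 + 6**2 - 3*6) = 2/31 + (2 + 36 - 18) = 2/31 + 20 = 622/31)
(-233 + u(-13, 2)) - 299 = (-233 + 622/31) - 299 = -6601/31 - 299 = -15870/31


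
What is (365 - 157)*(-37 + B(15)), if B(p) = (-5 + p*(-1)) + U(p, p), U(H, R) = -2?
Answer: -12272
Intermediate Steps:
B(p) = -7 - p (B(p) = (-5 + p*(-1)) - 2 = (-5 - p) - 2 = -7 - p)
(365 - 157)*(-37 + B(15)) = (365 - 157)*(-37 + (-7 - 1*15)) = 208*(-37 + (-7 - 15)) = 208*(-37 - 22) = 208*(-59) = -12272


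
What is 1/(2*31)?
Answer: 1/62 ≈ 0.016129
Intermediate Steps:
1/(2*31) = 1/62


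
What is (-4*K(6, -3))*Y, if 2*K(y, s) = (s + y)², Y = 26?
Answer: -468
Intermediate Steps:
K(y, s) = (s + y)²/2
(-4*K(6, -3))*Y = -2*(-3 + 6)²*26 = -2*3²*26 = -2*9*26 = -4*9/2*26 = -18*26 = -468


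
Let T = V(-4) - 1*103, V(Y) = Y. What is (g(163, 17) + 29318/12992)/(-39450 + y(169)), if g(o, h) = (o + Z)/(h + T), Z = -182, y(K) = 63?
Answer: -721367/11513607840 ≈ -6.2653e-5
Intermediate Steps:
T = -107 (T = -4 - 1*103 = -4 - 103 = -107)
g(o, h) = (-182 + o)/(-107 + h) (g(o, h) = (o - 182)/(h - 107) = (-182 + o)/(-107 + h))
(g(163, 17) + 29318/12992)/(-39450 + y(169)) = ((-182 + 163)/(-107 + 17) + 29318/12992)/(-39450 + 63) = (-19/(-90) + 29318*(1/12992))/(-39387) = (-1/90*(-19) + 14659/6496)*(-1/39387) = (19/90 + 14659/6496)*(-1/39387) = (721367/292320)*(-1/39387) = -721367/11513607840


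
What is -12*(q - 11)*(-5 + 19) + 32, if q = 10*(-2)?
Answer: 5240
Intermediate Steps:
q = -20
-12*(q - 11)*(-5 + 19) + 32 = -12*(-20 - 11)*(-5 + 19) + 32 = -(-372)*14 + 32 = -12*(-434) + 32 = 5208 + 32 = 5240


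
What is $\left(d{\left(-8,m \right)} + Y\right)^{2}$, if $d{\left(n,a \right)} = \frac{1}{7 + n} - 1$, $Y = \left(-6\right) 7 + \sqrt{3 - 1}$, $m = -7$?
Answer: $\left(-44 + \sqrt{2}\right)^{2} \approx 1813.5$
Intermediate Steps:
$Y = -42 + \sqrt{2} \approx -40.586$
$d{\left(n,a \right)} = -1 + \frac{1}{7 + n}$
$\left(d{\left(-8,m \right)} + Y\right)^{2} = \left(\frac{-6 - -8}{7 - 8} - \left(42 - \sqrt{2}\right)\right)^{2} = \left(\frac{-6 + 8}{-1} - \left(42 - \sqrt{2}\right)\right)^{2} = \left(\left(-1\right) 2 - \left(42 - \sqrt{2}\right)\right)^{2} = \left(-2 - \left(42 - \sqrt{2}\right)\right)^{2} = \left(-44 + \sqrt{2}\right)^{2}$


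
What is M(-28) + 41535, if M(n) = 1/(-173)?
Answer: 7185554/173 ≈ 41535.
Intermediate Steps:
M(n) = -1/173
M(-28) + 41535 = -1/173 + 41535 = 7185554/173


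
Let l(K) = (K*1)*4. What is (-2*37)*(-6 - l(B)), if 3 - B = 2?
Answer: 740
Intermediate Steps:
B = 1 (B = 3 - 1*2 = 3 - 2 = 1)
l(K) = 4*K (l(K) = K*4 = 4*K)
(-2*37)*(-6 - l(B)) = (-2*37)*(-6 - 4) = -74*(-6 - 1*4) = -74*(-6 - 4) = -74*(-10) = 740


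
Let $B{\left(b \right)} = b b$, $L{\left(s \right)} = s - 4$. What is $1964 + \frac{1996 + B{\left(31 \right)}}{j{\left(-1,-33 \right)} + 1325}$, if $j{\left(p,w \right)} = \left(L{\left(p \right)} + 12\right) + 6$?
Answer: $\frac{2630789}{1338} \approx 1966.2$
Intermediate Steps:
$L{\left(s \right)} = -4 + s$ ($L{\left(s \right)} = s - 4 = -4 + s$)
$j{\left(p,w \right)} = 14 + p$ ($j{\left(p,w \right)} = \left(\left(-4 + p\right) + 12\right) + 6 = \left(8 + p\right) + 6 = 14 + p$)
$B{\left(b \right)} = b^{2}$
$1964 + \frac{1996 + B{\left(31 \right)}}{j{\left(-1,-33 \right)} + 1325} = 1964 + \frac{1996 + 31^{2}}{\left(14 - 1\right) + 1325} = 1964 + \frac{1996 + 961}{13 + 1325} = 1964 + \frac{2957}{1338} = \frac{2630789}{1338}$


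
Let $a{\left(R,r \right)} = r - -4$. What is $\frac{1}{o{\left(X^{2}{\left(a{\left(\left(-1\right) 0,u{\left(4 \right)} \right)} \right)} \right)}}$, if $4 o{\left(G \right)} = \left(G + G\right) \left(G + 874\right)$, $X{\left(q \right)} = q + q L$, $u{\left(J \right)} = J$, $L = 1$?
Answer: $\frac{1}{144640} \approx 6.9137 \cdot 10^{-6}$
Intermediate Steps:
$a{\left(R,r \right)} = 4 + r$ ($a{\left(R,r \right)} = r + 4 = 4 + r$)
$X{\left(q \right)} = 2 q$ ($X{\left(q \right)} = q + q 1 = q + q = 2 q$)
$o{\left(G \right)} = \frac{G \left(874 + G\right)}{2}$ ($o{\left(G \right)} = \frac{\left(G + G\right) \left(G + 874\right)}{4} = \frac{2 G \left(874 + G\right)}{4} = \frac{G \left(874 + G\right)}{2}$)
$\frac{1}{o{\left(X^{2}{\left(a{\left(\left(-1\right) 0,u{\left(4 \right)} \right)} \right)} \right)}} = \frac{1}{\frac{1}{2} \left(2 \left(4 + 4\right)\right)^{2} \left(874 + \left(2 \left(4 + 4\right)\right)^{2}\right)} = \frac{1}{\frac{1}{2} \left(2 \cdot 8\right)^{2} \left(874 + \left(2 \cdot 8\right)^{2}\right)} = \frac{1}{\frac{1}{2} \cdot 16^{2} \left(874 + 16^{2}\right)} = \frac{1}{\frac{1}{2} \cdot 256 \left(874 + 256\right)} = \frac{1}{\frac{1}{2} \cdot 256 \cdot 1130} = \frac{1}{144640}$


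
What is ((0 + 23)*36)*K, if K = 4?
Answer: 3312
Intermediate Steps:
((0 + 23)*36)*K = ((0 + 23)*36)*4 = (23*36)*4 = 828*4 = 3312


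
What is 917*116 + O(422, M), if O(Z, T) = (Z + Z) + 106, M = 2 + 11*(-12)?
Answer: 107322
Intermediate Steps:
M = -130 (M = 2 - 132 = -130)
O(Z, T) = 106 + 2*Z (O(Z, T) = 2*Z + 106 = 106 + 2*Z)
917*116 + O(422, M) = 917*116 + (106 + 2*422) = 106372 + (106 + 844) = 106372 + 950 = 107322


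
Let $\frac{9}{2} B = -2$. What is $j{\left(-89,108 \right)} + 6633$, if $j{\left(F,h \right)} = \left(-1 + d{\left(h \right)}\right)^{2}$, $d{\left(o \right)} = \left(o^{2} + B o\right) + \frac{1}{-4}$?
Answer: $\frac{2158544809}{16} \approx 1.3491 \cdot 10^{8}$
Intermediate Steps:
$B = - \frac{4}{9}$ ($B = \frac{2}{9} \left(-2\right) = - \frac{4}{9} \approx -0.44444$)
$d{\left(o \right)} = - \frac{1}{4} + o^{2} - \frac{4 o}{9}$ ($d{\left(o \right)} = \left(o^{2} - \frac{4 o}{9}\right) + \frac{1}{-4} = \left(o^{2} - \frac{4 o}{9}\right) - \frac{1}{4} = - \frac{1}{4} + o^{2} - \frac{4 o}{9}$)
$j{\left(F,h \right)} = \left(- \frac{5}{4} + h^{2} - \frac{4 h}{9}\right)^{2}$ ($j{\left(F,h \right)} = \left(-1 - \left(\frac{1}{4} - h^{2} + \frac{4 h}{9}\right)\right)^{2} = \left(- \frac{5}{4} + h^{2} - \frac{4 h}{9}\right)^{2}$)
$j{\left(-89,108 \right)} + 6633 = \frac{\left(45 - 36 \cdot 108^{2} + 16 \cdot 108\right)^{2}}{1296} + 6633 = \frac{\left(45 - 419904 + 1728\right)^{2}}{1296} + 6633 = \frac{\left(-418131\right)^{2}}{1296} + 6633 = \frac{1}{1296} \cdot 174833533161 + 6633 = \frac{2158438681}{16} + 6633 = \frac{2158544809}{16}$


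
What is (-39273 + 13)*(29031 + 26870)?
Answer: -2194673260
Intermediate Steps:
(-39273 + 13)*(29031 + 26870) = -39260*55901 = -2194673260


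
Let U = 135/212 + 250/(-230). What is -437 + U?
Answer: -2133007/4876 ≈ -437.45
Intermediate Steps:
U = -2195/4876 (U = 135*(1/212) + 250*(-1/230) = 135/212 - 25/23 = -2195/4876 ≈ -0.45016)
-437 + U = -437 - 2195/4876 = -2133007/4876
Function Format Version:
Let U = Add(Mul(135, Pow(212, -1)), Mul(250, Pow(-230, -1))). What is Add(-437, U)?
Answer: Rational(-2133007, 4876) ≈ -437.45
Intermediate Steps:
U = Rational(-2195, 4876) (U = Add(Mul(135, Rational(1, 212)), Mul(250, Rational(-1, 230))) = Add(Rational(135, 212), Rational(-25, 23)) = Rational(-2195, 4876) ≈ -0.45016)
Add(-437, U) = Add(-437, Rational(-2195, 4876)) = Rational(-2133007, 4876)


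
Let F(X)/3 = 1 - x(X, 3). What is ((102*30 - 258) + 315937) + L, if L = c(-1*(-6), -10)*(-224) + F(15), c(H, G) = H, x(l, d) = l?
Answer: 317353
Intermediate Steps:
F(X) = 3 - 3*X (F(X) = 3*(1 - X) = 3 - 3*X)
L = -1386 (L = -1*(-6)*(-224) + (3 - 3*15) = 6*(-224) + (3 - 45) = -1344 - 42 = -1386)
((102*30 - 258) + 315937) + L = ((102*30 - 258) + 315937) - 1386 = ((3060 - 258) + 315937) - 1386 = (2802 + 315937) - 1386 = 318739 - 1386 = 317353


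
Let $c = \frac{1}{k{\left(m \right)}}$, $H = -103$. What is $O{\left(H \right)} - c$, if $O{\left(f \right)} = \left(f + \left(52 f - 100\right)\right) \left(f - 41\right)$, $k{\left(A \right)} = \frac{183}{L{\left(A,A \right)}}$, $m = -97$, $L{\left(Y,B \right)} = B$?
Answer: $\frac{146490865}{183} \approx 8.005 \cdot 10^{5}$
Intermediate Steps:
$k{\left(A \right)} = \frac{183}{A}$
$O{\left(f \right)} = \left(-100 + 53 f\right) \left(-41 + f\right)$ ($O{\left(f \right)} = \left(f + \left(-100 + 52 f\right)\right) \left(-41 + f\right) = \left(-100 + 53 f\right) \left(-41 + f\right)$)
$c = - \frac{97}{183}$ ($c = \frac{1}{183 \frac{1}{-97}} = \frac{1}{183 \left(- \frac{1}{97}\right)} = \frac{1}{- \frac{183}{97}} = - \frac{97}{183} \approx -0.53006$)
$O{\left(H \right)} - c = \left(4100 - -234119 + 53 \left(-103\right)^{2}\right) - - \frac{97}{183} = \left(4100 + 234119 + 53 \cdot 10609\right) + \frac{97}{183} = \left(4100 + 234119 + 562277\right) + \frac{97}{183} = 800496 + \frac{97}{183} = \frac{146490865}{183}$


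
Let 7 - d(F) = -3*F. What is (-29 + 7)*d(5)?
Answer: -484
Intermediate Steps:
d(F) = 7 + 3*F (d(F) = 7 - (-3)*F = 7 + 3*F)
(-29 + 7)*d(5) = (-29 + 7)*(7 + 3*5) = -22*(7 + 15) = -22*22 = -484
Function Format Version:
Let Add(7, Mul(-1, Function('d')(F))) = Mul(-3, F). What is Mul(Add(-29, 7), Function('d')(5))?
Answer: -484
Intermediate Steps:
Function('d')(F) = Add(7, Mul(3, F)) (Function('d')(F) = Add(7, Mul(-1, Mul(-3, F))) = Add(7, Mul(3, F)))
Mul(Add(-29, 7), Function('d')(5)) = Mul(Add(-29, 7), Add(7, Mul(3, 5))) = Mul(-22, Add(7, 15)) = Mul(-22, 22) = -484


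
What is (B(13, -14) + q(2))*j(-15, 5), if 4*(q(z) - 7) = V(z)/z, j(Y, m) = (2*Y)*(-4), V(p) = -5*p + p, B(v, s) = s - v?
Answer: -2520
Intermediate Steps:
V(p) = -4*p
j(Y, m) = -8*Y
q(z) = 6 (q(z) = 7 + ((-4*z)/z)/4 = 7 + (¼)*(-4) = 7 - 1 = 6)
(B(13, -14) + q(2))*j(-15, 5) = ((-14 - 1*13) + 6)*(-8*(-15)) = ((-14 - 13) + 6)*120 = (-27 + 6)*120 = -21*120 = -2520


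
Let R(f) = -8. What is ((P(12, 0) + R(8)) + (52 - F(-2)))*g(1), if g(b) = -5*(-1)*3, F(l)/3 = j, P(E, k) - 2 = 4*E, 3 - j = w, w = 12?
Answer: 1815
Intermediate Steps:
j = -9 (j = 3 - 1*12 = 3 - 12 = -9)
P(E, k) = 2 + 4*E
F(l) = -27 (F(l) = 3*(-9) = -27)
g(b) = 15 (g(b) = 5*3 = 15)
((P(12, 0) + R(8)) + (52 - F(-2)))*g(1) = (((2 + 4*12) - 8) + (52 - 1*(-27)))*15 = (((2 + 48) - 8) + (52 + 27))*15 = ((50 - 8) + 79)*15 = (42 + 79)*15 = 121*15 = 1815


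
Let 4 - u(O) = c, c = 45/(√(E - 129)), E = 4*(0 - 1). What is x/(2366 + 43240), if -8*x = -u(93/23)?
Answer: 1/91212 + 15*I*√133/16174928 ≈ 1.0963e-5 + 1.0695e-5*I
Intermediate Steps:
E = -4 (E = 4*(-1) = -4)
c = -45*I*√133/133 (c = 45/(√(-4 - 129)) = 45/(√(-133)) = 45/((I*√133)) = 45*(-I*√133/133) = -45*I*√133/133 ≈ -3.902*I)
u(O) = 4 + 45*I*√133/133 (u(O) = 4 - (-45)*I*√133/133 = 4 + 45*I*√133/133)
x = ½ + 45*I*√133/1064 (x = -(-1)*(4 + 45*I*√133/133)/8 = -(-4 - 45*I*√133/133)/8 = ½ + 45*I*√133/1064 ≈ 0.5 + 0.48775*I)
x/(2366 + 43240) = (½ + 45*I*√133/1064)/(2366 + 43240) = (½ + 45*I*√133/1064)/45606 = (½ + 45*I*√133/1064)*(1/45606) = 1/91212 + 15*I*√133/16174928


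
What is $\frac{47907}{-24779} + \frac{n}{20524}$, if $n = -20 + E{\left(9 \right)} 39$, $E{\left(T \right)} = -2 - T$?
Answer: $- \frac{994369039}{508564196} \approx -1.9552$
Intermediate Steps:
$n = -449$ ($n = -20 + \left(-2 - 9\right) 39 = -20 - 429 = -449$)
$\frac{47907}{-24779} + \frac{n}{20524} = \frac{47907}{-24779} - \frac{449}{20524} = 47907 \left(- \frac{1}{24779}\right) - \frac{449}{20524} = - \frac{47907}{24779} - \frac{449}{20524} = - \frac{994369039}{508564196}$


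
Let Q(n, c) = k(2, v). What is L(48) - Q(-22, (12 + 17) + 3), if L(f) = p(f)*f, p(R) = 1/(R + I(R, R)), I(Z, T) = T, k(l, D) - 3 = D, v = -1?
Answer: -3/2 ≈ -1.5000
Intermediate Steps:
k(l, D) = 3 + D
Q(n, c) = 2 (Q(n, c) = 3 - 1 = 2)
p(R) = 1/(2*R) (p(R) = 1/(R + R) = 1/(2*R))
L(f) = 1/2 (L(f) = (1/(2*f))*f = 1/2)
L(48) - Q(-22, (12 + 17) + 3) = 1/2 - 1*2 = 1/2 - 2 = -3/2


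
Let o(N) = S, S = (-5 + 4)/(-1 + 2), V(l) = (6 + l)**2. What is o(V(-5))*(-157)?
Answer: 157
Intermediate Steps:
S = -1 (S = -1/1 = -1*1 = -1)
o(N) = -1
o(V(-5))*(-157) = -1*(-157) = 157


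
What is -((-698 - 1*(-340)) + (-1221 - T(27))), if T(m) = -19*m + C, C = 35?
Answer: 1101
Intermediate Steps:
T(m) = 35 - 19*m (T(m) = -19*m + 35 = 35 - 19*m)
-((-698 - 1*(-340)) + (-1221 - T(27))) = -((-698 - 1*(-340)) + (-1221 - (35 - 19*27))) = -((-698 + 340) + (-1221 - (35 - 513))) = -(-358 + (-1221 - 1*(-478))) = -(-358 + (-1221 + 478)) = -(-358 - 743) = -1*(-1101) = 1101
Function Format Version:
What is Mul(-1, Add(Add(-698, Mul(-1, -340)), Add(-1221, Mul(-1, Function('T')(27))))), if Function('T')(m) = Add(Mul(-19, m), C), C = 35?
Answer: 1101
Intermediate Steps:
Function('T')(m) = Add(35, Mul(-19, m)) (Function('T')(m) = Add(Mul(-19, m), 35) = Add(35, Mul(-19, m)))
Mul(-1, Add(Add(-698, Mul(-1, -340)), Add(-1221, Mul(-1, Function('T')(27))))) = Mul(-1, Add(Add(-698, Mul(-1, -340)), Add(-1221, Mul(-1, Add(35, Mul(-19, 27)))))) = Mul(-1, Add(Add(-698, 340), Add(-1221, Mul(-1, Add(35, -513))))) = Mul(-1, Add(-358, Add(-1221, Mul(-1, -478)))) = Mul(-1, Add(-358, Add(-1221, 478))) = Mul(-1, Add(-358, -743)) = Mul(-1, -1101) = 1101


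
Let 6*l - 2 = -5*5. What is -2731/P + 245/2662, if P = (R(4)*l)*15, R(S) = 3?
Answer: 14624369/918390 ≈ 15.924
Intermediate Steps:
l = -23/6 (l = 1/3 + (-5*5)/6 = 1/3 + (1/6)*(-25) = 1/3 - 25/6 = -23/6 ≈ -3.8333)
P = -345/2 (P = (3*(-23/6))*15 = -23/2*15 = -345/2 ≈ -172.50)
-2731/P + 245/2662 = -2731/(-345/2) + 245/2662 = -2731*(-2/345) + 245*(1/2662) = 5462/345 + 245/2662 = 14624369/918390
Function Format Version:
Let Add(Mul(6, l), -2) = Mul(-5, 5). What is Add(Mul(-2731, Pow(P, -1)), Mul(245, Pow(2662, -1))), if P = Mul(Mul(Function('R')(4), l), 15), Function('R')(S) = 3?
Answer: Rational(14624369, 918390) ≈ 15.924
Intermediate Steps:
l = Rational(-23, 6) (l = Add(Rational(1, 3), Mul(Rational(1, 6), Mul(-5, 5))) = Add(Rational(1, 3), Mul(Rational(1, 6), -25)) = Add(Rational(1, 3), Rational(-25, 6)) = Rational(-23, 6) ≈ -3.8333)
P = Rational(-345, 2) (P = Mul(Mul(3, Rational(-23, 6)), 15) = Mul(Rational(-23, 2), 15) = Rational(-345, 2) ≈ -172.50)
Add(Mul(-2731, Pow(P, -1)), Mul(245, Pow(2662, -1))) = Add(Mul(-2731, Pow(Rational(-345, 2), -1)), Mul(245, Pow(2662, -1))) = Add(Mul(-2731, Rational(-2, 345)), Mul(245, Rational(1, 2662))) = Add(Rational(5462, 345), Rational(245, 2662)) = Rational(14624369, 918390)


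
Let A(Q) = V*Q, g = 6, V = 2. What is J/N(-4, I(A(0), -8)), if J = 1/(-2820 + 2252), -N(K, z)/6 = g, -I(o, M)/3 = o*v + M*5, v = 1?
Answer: 1/20448 ≈ 4.8905e-5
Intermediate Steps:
A(Q) = 2*Q
I(o, M) = -15*M - 3*o (I(o, M) = -3*(o*1 + M*5) = -3*(o + 5*M) = -15*M - 3*o)
N(K, z) = -36 (N(K, z) = -6*6 = -36)
J = -1/568 (J = 1/(-568) = -1/568 ≈ -0.0017606)
J/N(-4, I(A(0), -8)) = -1/568/(-36) = -1/568*(-1/36) = 1/20448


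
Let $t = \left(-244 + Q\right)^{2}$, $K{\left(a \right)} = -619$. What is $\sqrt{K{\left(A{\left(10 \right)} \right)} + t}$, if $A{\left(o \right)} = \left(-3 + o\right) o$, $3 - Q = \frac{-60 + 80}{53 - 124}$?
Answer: $\frac{\sqrt{288981902}}{71} \approx 239.43$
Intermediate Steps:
$Q = \frac{233}{71}$ ($Q = 3 - \frac{-60 + 80}{53 - 124} = 3 - \frac{20}{-71} = 3 - 20 \left(- \frac{1}{71}\right) = 3 - - \frac{20}{71} = 3 + \frac{20}{71} = \frac{233}{71} \approx 3.2817$)
$A{\left(o \right)} = o \left(-3 + o\right)$
$t = \frac{292102281}{5041}$ ($t = \left(-244 + \frac{233}{71}\right)^{2} = \left(- \frac{17091}{71}\right)^{2} = \frac{292102281}{5041} \approx 57945.0$)
$\sqrt{K{\left(A{\left(10 \right)} \right)} + t} = \sqrt{-619 + \frac{292102281}{5041}} = \sqrt{\frac{288981902}{5041}} = \frac{\sqrt{288981902}}{71}$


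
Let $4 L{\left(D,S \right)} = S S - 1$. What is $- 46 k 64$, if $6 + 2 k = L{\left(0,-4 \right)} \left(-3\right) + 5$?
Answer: $18032$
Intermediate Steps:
$L{\left(D,S \right)} = - \frac{1}{4} + \frac{S^{2}}{4}$ ($L{\left(D,S \right)} = \frac{S S - 1}{4} = \frac{S^{2} - 1}{4} = \frac{-1 + S^{2}}{4} = - \frac{1}{4} + \frac{S^{2}}{4}$)
$k = - \frac{49}{8}$ ($k = -3 + \frac{\left(- \frac{1}{4} + \frac{\left(-4\right)^{2}}{4}\right) \left(-3\right) + 5}{2} = -3 + \frac{\left(- \frac{1}{4} + \frac{1}{4} \cdot 16\right) \left(-3\right) + 5}{2} = -3 + \frac{\left(- \frac{1}{4} + 4\right) \left(-3\right) + 5}{2} = -3 + \frac{\frac{15}{4} \left(-3\right) + 5}{2} = -3 + \frac{- \frac{45}{4} + 5}{2} = -3 + \frac{1}{2} \left(- \frac{25}{4}\right) = -3 - \frac{25}{8} = - \frac{49}{8} \approx -6.125$)
$- 46 k 64 = \left(-46\right) \left(- \frac{49}{8}\right) 64 = \frac{1127}{4} \cdot 64 = 18032$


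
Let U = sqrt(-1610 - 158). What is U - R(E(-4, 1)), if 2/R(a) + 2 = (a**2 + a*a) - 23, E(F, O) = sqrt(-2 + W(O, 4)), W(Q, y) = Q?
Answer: 2/27 + 2*I*sqrt(442) ≈ 0.074074 + 42.048*I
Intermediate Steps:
E(F, O) = sqrt(-2 + O)
R(a) = 2/(-25 + 2*a**2) (R(a) = 2/(-2 + ((a**2 + a*a) - 23)) = 2/(-2 + ((a**2 + a**2) - 23)) = 2/(-2 + (2*a**2 - 23)) = 2/(-2 + (-23 + 2*a**2)) = 2/(-25 + 2*a**2))
U = 2*I*sqrt(442) (U = sqrt(-1768) = 2*I*sqrt(442) ≈ 42.048*I)
U - R(E(-4, 1)) = 2*I*sqrt(442) - 2/(-25 + 2*(sqrt(-2 + 1))**2) = 2*I*sqrt(442) - 2/(-25 + 2*(sqrt(-1))**2) = 2*I*sqrt(442) - 2/(-25 + 2*I**2) = 2*I*sqrt(442) - 2/(-25 + 2*(-1)) = 2*I*sqrt(442) - 2/(-25 - 2) = 2*I*sqrt(442) - 2/(-27) = 2*I*sqrt(442) - 2*(-1)/27 = 2*I*sqrt(442) - 1*(-2/27) = 2*I*sqrt(442) + 2/27 = 2/27 + 2*I*sqrt(442)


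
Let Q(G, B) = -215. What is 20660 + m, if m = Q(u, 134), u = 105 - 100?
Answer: 20445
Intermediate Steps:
u = 5
m = -215
20660 + m = 20660 - 215 = 20445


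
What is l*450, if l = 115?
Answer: 51750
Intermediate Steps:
l*450 = 115*450 = 51750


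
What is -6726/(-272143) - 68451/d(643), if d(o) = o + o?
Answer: -18619810857/349975898 ≈ -53.203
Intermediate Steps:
d(o) = 2*o
-6726/(-272143) - 68451/d(643) = -6726/(-272143) - 68451/(2*643) = -6726*(-1/272143) - 68451/1286 = 6726/272143 - 68451*1/1286 = 6726/272143 - 68451/1286 = -18619810857/349975898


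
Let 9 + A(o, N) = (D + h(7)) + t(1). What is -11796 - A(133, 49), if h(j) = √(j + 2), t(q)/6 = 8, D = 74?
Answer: -11912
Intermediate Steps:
t(q) = 48 (t(q) = 6*8 = 48)
h(j) = √(2 + j)
A(o, N) = 116 (A(o, N) = -9 + ((74 + √(2 + 7)) + 48) = -9 + ((74 + √9) + 48) = -9 + ((74 + 3) + 48) = -9 + (77 + 48) = -9 + 125 = 116)
-11796 - A(133, 49) = -11796 - 1*116 = -11796 - 116 = -11912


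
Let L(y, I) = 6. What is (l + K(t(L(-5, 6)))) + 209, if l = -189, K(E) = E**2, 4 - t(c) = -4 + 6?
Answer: 24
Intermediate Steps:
t(c) = 2 (t(c) = 4 - (-4 + 6) = 4 - 1*2 = 4 - 2 = 2)
(l + K(t(L(-5, 6)))) + 209 = (-189 + 2**2) + 209 = (-189 + 4) + 209 = -185 + 209 = 24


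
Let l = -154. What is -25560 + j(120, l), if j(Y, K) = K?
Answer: -25714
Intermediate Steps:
-25560 + j(120, l) = -25560 - 154 = -25714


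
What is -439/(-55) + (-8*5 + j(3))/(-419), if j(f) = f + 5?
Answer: 185701/23045 ≈ 8.0582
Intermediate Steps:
j(f) = 5 + f
-439/(-55) + (-8*5 + j(3))/(-419) = -439/(-55) + (-8*5 + (5 + 3))/(-419) = -439*(-1/55) + (-40 + 8)*(-1/419) = 439/55 - 32*(-1/419) = 439/55 + 32/419 = 185701/23045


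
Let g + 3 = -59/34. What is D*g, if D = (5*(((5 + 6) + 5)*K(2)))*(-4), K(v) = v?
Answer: 51520/17 ≈ 3030.6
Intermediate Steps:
g = -161/34 (g = -3 - 59/34 = -161/34 ≈ -4.7353)
D = -640 (D = (5*(((5 + 6) + 5)*2))*(-4) = (5*((11 + 5)*2))*(-4) = (5*(16*2))*(-4) = (5*32)*(-4) = 160*(-4) = -640)
D*g = -640*(-161/34) = 51520/17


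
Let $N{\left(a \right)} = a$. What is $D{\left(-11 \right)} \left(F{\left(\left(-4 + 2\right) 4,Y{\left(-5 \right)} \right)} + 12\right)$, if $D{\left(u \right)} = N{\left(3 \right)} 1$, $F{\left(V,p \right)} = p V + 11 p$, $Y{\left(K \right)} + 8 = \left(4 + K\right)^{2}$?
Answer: $-27$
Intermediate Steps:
$Y{\left(K \right)} = -8 + \left(4 + K\right)^{2}$
$F{\left(V,p \right)} = 11 p + V p$ ($F{\left(V,p \right)} = V p + 11 p = 11 p + V p$)
$D{\left(u \right)} = 3$ ($D{\left(u \right)} = 3 \cdot 1 = 3$)
$D{\left(-11 \right)} \left(F{\left(\left(-4 + 2\right) 4,Y{\left(-5 \right)} \right)} + 12\right) = 3 \left(\left(-8 + \left(4 - 5\right)^{2}\right) \left(11 + \left(-4 + 2\right) 4\right) + 12\right) = 3 \left(\left(-8 + \left(-1\right)^{2}\right) \left(11 - 8\right) + 12\right) = 3 \left(\left(-8 + 1\right) \left(11 - 8\right) + 12\right) = 3 \left(\left(-7\right) 3 + 12\right) = 3 \left(-21 + 12\right) = 3 \left(-9\right) = -27$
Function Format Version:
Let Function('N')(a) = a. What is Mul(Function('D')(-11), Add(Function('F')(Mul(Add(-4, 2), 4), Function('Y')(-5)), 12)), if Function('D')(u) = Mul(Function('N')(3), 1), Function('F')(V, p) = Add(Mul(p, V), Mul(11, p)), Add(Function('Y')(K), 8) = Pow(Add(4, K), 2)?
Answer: -27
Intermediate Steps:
Function('Y')(K) = Add(-8, Pow(Add(4, K), 2))
Function('F')(V, p) = Add(Mul(11, p), Mul(V, p)) (Function('F')(V, p) = Add(Mul(V, p), Mul(11, p)) = Add(Mul(11, p), Mul(V, p)))
Function('D')(u) = 3 (Function('D')(u) = Mul(3, 1) = 3)
Mul(Function('D')(-11), Add(Function('F')(Mul(Add(-4, 2), 4), Function('Y')(-5)), 12)) = Mul(3, Add(Mul(Add(-8, Pow(Add(4, -5), 2)), Add(11, Mul(Add(-4, 2), 4))), 12)) = Mul(3, Add(Mul(Add(-8, Pow(-1, 2)), Add(11, Mul(-2, 4))), 12)) = Mul(3, Add(Mul(Add(-8, 1), Add(11, -8)), 12)) = Mul(3, Add(Mul(-7, 3), 12)) = Mul(3, Add(-21, 12)) = Mul(3, -9) = -27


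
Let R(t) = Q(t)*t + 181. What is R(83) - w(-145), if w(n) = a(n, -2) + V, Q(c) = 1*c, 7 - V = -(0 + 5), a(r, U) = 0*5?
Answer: 7058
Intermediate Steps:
a(r, U) = 0
V = 12 (V = 7 - (-1)*(0 + 5) = 7 - (-1)*5 = 7 - 1*(-5) = 7 + 5 = 12)
Q(c) = c
R(t) = 181 + t² (R(t) = t*t + 181 = t² + 181 = 181 + t²)
w(n) = 12 (w(n) = 0 + 12 = 12)
R(83) - w(-145) = (181 + 83²) - 1*12 = (181 + 6889) - 12 = 7070 - 12 = 7058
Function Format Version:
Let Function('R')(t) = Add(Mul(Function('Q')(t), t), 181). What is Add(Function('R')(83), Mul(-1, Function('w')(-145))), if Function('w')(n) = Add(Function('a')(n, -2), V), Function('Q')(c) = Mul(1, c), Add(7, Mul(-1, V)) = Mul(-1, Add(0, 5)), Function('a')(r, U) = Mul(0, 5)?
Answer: 7058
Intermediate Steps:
Function('a')(r, U) = 0
V = 12 (V = Add(7, Mul(-1, Mul(-1, Add(0, 5)))) = Add(7, Mul(-1, Mul(-1, 5))) = Add(7, Mul(-1, -5)) = Add(7, 5) = 12)
Function('Q')(c) = c
Function('R')(t) = Add(181, Pow(t, 2)) (Function('R')(t) = Add(Mul(t, t), 181) = Add(Pow(t, 2), 181) = Add(181, Pow(t, 2)))
Function('w')(n) = 12 (Function('w')(n) = Add(0, 12) = 12)
Add(Function('R')(83), Mul(-1, Function('w')(-145))) = Add(Add(181, Pow(83, 2)), Mul(-1, 12)) = Add(Add(181, 6889), -12) = Add(7070, -12) = 7058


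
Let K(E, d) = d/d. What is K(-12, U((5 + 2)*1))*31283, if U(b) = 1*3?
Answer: 31283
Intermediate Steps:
U(b) = 3
K(E, d) = 1
K(-12, U((5 + 2)*1))*31283 = 1*31283 = 31283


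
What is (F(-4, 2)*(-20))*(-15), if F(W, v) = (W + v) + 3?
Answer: 300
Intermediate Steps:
F(W, v) = 3 + W + v
(F(-4, 2)*(-20))*(-15) = ((3 - 4 + 2)*(-20))*(-15) = (1*(-20))*(-15) = -20*(-15) = 300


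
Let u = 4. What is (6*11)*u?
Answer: 264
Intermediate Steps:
(6*11)*u = (6*11)*4 = 66*4 = 264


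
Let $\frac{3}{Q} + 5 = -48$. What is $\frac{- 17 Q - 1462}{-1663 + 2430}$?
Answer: $- \frac{77435}{40651} \approx -1.9049$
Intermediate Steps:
$Q = - \frac{3}{53}$ ($Q = \frac{3}{-5 - 48} = \frac{3}{-53} = 3 \left(- \frac{1}{53}\right) = - \frac{3}{53} \approx -0.056604$)
$\frac{- 17 Q - 1462}{-1663 + 2430} = \frac{\left(-17\right) \left(- \frac{3}{53}\right) - 1462}{-1663 + 2430} = \frac{\frac{51}{53} - 1462}{767} = \left(- \frac{77435}{53}\right) \frac{1}{767} = - \frac{77435}{40651}$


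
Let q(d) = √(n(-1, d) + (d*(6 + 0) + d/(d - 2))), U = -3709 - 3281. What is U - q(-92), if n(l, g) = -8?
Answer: -6990 - I*√1234878/47 ≈ -6990.0 - 23.644*I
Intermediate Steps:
U = -6990
q(d) = √(-8 + 6*d + d/(-2 + d)) (q(d) = √(-8 + (d*(6 + 0) + d/(d - 2))) = √(-8 + (d*6 + d/(-2 + d))) = √(-8 + (6*d + d/(-2 + d))) = √(-8 + 6*d + d/(-2 + d)))
U - q(-92) = -6990 - √((16 - 19*(-92) + 6*(-92)²)/(-2 - 92)) = -6990 - √((16 + 1748 + 6*8464)/(-94)) = -6990 - √(-(16 + 1748 + 50784)/94) = -6990 - √(-1/94*52548) = -6990 - √(-26274/47) = -6990 - I*√1234878/47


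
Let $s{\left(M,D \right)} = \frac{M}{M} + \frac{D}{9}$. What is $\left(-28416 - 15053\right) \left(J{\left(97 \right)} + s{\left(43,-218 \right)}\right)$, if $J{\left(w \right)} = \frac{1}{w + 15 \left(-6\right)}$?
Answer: $\frac{63203926}{63} \approx 1.0032 \cdot 10^{6}$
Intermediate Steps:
$s{\left(M,D \right)} = 1 + \frac{D}{9}$ ($s{\left(M,D \right)} = 1 + D \frac{1}{9} = 1 + \frac{D}{9}$)
$J{\left(w \right)} = \frac{1}{-90 + w}$ ($J{\left(w \right)} = \frac{1}{w - 90} = \frac{1}{-90 + w}$)
$\left(-28416 - 15053\right) \left(J{\left(97 \right)} + s{\left(43,-218 \right)}\right) = \left(-28416 - 15053\right) \left(\frac{1}{-90 + 97} + \left(1 + \frac{1}{9} \left(-218\right)\right)\right) = - 43469 \left(\frac{1}{7} + \left(1 - \frac{218}{9}\right)\right) = - 43469 \left(\frac{1}{7} - \frac{209}{9}\right) = \left(-43469\right) \left(- \frac{1454}{63}\right) = \frac{63203926}{63}$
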